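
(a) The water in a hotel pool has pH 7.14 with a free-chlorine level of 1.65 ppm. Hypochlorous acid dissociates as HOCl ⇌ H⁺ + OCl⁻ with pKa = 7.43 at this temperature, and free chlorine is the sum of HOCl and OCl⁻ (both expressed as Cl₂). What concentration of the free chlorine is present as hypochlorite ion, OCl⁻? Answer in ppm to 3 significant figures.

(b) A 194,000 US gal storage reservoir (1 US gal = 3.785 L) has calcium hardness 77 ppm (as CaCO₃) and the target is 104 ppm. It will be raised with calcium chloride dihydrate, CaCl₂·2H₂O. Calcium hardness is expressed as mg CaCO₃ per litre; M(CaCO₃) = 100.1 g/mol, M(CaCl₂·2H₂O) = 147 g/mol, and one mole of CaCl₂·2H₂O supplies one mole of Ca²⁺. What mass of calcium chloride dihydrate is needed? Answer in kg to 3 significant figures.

(a) 0.559 ppm; (b) 29.1 kg

(a) [OCl⁻]/[HOCl] = 10^(pH − pKa) = 10^(7.14 − 7.43) = 10^-0.29 = 0.5129.
(a) Fraction as HOCl = 1 / (1 + 0.5129) = 0.661.
(a) OCl⁻ = (1 − 0.661) × 1.65 ppm = 0.5594 ppm.

(b) Volume: 194,000 US gal × 3.785 L/gal = 734,290 L.
(b) Hardness to add: (104 − 77) = 27 mg/L as CaCO₃ × 734,290 L = 19,830 g as CaCO₃.
(b) Moles of Ca²⁺ (1 mol Ca²⁺ ≡ 1 mol CaCO₃): 19,830 / 100.1 g/mol = 198.1 mol.
(b) Mass of CaCl₂·2H₂O: 198.1 × 147 = 29,110 g.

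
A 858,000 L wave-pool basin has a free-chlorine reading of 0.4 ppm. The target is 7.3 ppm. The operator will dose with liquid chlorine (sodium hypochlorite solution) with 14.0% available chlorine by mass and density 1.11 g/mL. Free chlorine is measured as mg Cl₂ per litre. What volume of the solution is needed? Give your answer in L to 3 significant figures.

38.1 L

Chlorine deficit: 7.3 − 0.4 = 6.9 ppm = 6.9 mg/L as Cl₂.
Cl₂ equivalent needed: 6.9 mg/L × 858,000 L = 5,920,000 mg = 5920 g.
Product at 14.0% available chlorine: 5920 / 0.14 = 42,290 g.
Volume at density 1.11 g/mL: 42,290 g ÷ 1.11 g/mL = 38,100 mL.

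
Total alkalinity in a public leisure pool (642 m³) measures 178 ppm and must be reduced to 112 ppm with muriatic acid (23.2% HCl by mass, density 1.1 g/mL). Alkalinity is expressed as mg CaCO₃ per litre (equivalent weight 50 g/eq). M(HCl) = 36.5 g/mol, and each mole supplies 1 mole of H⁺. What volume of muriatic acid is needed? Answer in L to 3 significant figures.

121 L

Volume: 642 m³ = 642,000 L.
Alkalinity to neutralize: (178 − 112) = 66 mg/L as CaCO₃ × 642,000 L = 42,370 g as CaCO₃.
Equivalents of H⁺ required: 42,370 ÷ 50 g/eq = 847.4 eq = 847.4 mol HCl.
Mass of HCl: 847.4 × 36.5 = 30,930 g.
Mass of 23.2% solution: 30,930 / 0.232 = 133,300 g.
Volume: 133,300 g ÷ 1.1 g/mL = 121,200 mL.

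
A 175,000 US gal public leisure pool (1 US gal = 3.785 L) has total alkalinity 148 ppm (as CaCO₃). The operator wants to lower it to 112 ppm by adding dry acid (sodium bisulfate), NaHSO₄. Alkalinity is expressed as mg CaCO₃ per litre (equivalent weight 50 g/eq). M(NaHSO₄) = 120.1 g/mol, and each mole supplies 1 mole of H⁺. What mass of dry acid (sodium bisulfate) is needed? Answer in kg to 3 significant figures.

Volume: 175,000 US gal × 3.785 L/gal = 662,375 L.
Alkalinity to neutralize: (148 − 112) = 36 mg/L as CaCO₃ × 662,375 L = 23,850 g as CaCO₃.
Equivalents of H⁺ required: 23,850 ÷ 50 g/eq = 476.9 eq = 476.9 mol NaHSO₄.
Mass of NaHSO₄: 476.9 × 120.1 = 57,280 g.

57.3 kg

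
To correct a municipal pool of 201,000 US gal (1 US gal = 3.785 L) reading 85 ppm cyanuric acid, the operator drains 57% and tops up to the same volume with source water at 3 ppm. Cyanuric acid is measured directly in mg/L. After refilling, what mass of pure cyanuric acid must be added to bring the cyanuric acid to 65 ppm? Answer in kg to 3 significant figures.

20.3 kg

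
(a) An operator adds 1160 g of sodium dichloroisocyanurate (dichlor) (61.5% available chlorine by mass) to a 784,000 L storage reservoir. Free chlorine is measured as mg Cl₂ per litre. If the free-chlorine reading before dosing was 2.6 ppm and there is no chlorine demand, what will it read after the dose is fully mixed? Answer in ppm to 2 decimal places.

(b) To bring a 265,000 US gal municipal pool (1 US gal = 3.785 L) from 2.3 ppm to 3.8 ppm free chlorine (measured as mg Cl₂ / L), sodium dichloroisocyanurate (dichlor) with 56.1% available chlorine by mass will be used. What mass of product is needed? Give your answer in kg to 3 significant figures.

(a) 3.51 ppm; (b) 2.68 kg

(a) Available chlorine delivered: 1160 g × 0.615 = 713.4 g as Cl₂.
(a) Concentration rise: 713.4 g / 784,000 L = 0.9099 mg/L = 0.91 ppm.
(a) Final FC: 2.6 + 0.91 = 3.51 ppm.

(b) Volume: 265,000 US gal × 3.785 L/gal = 1,003,025 L.
(b) Chlorine deficit: 3.8 − 2.3 = 1.5 ppm = 1.5 mg/L as Cl₂.
(b) Cl₂ equivalent needed: 1.5 mg/L × 1,003,025 L = 1,505,000 mg = 1505 g.
(b) Product at 56.1% available chlorine: 1505 / 0.561 = 2682 g.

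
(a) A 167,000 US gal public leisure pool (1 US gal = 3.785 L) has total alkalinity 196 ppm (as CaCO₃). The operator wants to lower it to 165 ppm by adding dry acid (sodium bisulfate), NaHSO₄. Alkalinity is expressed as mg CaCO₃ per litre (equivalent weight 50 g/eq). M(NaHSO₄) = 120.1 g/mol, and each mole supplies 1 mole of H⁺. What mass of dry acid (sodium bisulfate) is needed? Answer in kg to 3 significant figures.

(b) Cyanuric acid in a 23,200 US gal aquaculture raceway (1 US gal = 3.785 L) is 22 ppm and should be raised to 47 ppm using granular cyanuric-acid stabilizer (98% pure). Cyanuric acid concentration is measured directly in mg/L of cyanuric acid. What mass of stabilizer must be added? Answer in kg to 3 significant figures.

(a) 47.1 kg; (b) 2.24 kg

(a) Volume: 167,000 US gal × 3.785 L/gal = 632,095 L.
(a) Alkalinity to neutralize: (196 − 165) = 31 mg/L as CaCO₃ × 632,095 L = 19,590 g as CaCO₃.
(a) Equivalents of H⁺ required: 19,590 ÷ 50 g/eq = 391.9 eq = 391.9 mol NaHSO₄.
(a) Mass of NaHSO₄: 391.9 × 120.1 = 47,070 g.

(b) Volume: 23,200 US gal × 3.785 L/gal = 87,812 L.
(b) CYA to add: (47 − 22) = 25 mg/L × 87,812 L = 2195 g cyanuric acid.
(b) At 98% purity: 2195 / 0.98 = 2240 g product.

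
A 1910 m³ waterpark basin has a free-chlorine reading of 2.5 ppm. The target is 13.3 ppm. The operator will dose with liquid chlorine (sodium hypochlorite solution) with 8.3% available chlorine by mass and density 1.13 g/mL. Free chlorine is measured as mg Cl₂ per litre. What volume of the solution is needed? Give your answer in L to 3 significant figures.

220 L

Volume: 1910 m³ = 1,910,000 L.
Chlorine deficit: 13.3 − 2.5 = 10.8 ppm = 10.8 mg/L as Cl₂.
Cl₂ equivalent needed: 10.8 mg/L × 1,910,000 L = 20,630,000 mg = 20,630 g.
Product at 8.3% available chlorine: 20,630 / 0.083 = 248,500 g.
Volume at density 1.13 g/mL: 248,500 g ÷ 1.13 g/mL = 219,900 mL.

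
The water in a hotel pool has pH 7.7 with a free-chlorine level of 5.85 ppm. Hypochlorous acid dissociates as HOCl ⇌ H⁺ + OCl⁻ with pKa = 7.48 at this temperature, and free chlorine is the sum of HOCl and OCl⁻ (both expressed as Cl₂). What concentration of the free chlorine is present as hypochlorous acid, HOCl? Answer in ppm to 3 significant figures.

[OCl⁻]/[HOCl] = 10^(pH − pKa) = 10^(7.7 − 7.48) = 10^0.22 = 1.66.
Fraction as HOCl = 1 / (1 + 1.66) = 0.376.
HOCl = 0.376 × 5.85 ppm = 2.2 ppm.

2.20 ppm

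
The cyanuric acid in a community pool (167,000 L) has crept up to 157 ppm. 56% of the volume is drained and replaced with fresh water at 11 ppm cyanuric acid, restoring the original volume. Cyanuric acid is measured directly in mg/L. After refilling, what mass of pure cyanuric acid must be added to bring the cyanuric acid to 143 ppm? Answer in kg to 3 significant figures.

11.3 kg

After draining 56% and refilling: 157 × 0.44 + 11 × 0.56 = 75.24 ppm.
Deficit to target: 143 − 75.24 = 67.76 mg/L.
Mass: 67.76 mg/L × 167,000 L = 11,320 g cyanuric acid.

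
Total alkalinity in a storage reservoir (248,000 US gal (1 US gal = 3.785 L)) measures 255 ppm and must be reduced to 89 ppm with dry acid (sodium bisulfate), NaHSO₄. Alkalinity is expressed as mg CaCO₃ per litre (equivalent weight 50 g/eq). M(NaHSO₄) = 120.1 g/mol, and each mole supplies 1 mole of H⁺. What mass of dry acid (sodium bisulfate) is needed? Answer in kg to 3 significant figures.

374 kg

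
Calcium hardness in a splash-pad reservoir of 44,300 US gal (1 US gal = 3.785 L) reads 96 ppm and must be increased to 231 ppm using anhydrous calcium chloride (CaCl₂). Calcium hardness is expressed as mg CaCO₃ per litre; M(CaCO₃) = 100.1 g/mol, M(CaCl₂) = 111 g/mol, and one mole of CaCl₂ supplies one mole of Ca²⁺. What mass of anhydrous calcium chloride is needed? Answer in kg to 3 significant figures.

25.1 kg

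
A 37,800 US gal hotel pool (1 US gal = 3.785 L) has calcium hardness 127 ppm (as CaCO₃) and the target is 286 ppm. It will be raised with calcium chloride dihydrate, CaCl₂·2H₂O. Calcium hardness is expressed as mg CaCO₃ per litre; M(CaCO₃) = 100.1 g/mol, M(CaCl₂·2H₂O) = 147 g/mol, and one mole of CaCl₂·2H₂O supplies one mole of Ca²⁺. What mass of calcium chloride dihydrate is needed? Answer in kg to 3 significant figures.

33.4 kg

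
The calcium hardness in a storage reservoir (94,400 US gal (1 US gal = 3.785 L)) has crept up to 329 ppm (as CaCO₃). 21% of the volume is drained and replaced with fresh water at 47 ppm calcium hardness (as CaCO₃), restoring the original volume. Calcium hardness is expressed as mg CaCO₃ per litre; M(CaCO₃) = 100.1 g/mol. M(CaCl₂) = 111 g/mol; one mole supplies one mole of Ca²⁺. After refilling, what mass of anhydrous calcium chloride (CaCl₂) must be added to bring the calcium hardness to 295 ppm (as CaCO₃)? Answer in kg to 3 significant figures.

Volume: 94,400 US gal × 3.785 L/gal = 357,304 L.
After draining 21% and refilling: 329 × 0.79 + 47 × 0.21 = 269.78 ppm.
Deficit to target: 295 − 269.78 = 25.22 mg/L.
As CaCO₃: 25.22 mg/L × 357,304 L = 9011 g; ÷ 100.1 = 90.02 mol Ca²⁺.
Mass: 90.02 × 111 = 9992 g.

9.99 kg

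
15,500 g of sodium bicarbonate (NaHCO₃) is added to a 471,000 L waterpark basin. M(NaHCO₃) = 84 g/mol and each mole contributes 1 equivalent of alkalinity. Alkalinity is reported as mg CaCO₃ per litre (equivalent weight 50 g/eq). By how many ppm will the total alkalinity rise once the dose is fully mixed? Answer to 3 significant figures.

19.6 ppm

Moles of NaHCO₃: 15,500 g ÷ 84 g/mol = 184.5 mol → 184.5 eq of alkalinity.
As CaCO₃: 184.5 eq × 50 g/eq = 9226 g.
Rise: 9226 g / 471,000 L × 1000 = 19.59 mg/L.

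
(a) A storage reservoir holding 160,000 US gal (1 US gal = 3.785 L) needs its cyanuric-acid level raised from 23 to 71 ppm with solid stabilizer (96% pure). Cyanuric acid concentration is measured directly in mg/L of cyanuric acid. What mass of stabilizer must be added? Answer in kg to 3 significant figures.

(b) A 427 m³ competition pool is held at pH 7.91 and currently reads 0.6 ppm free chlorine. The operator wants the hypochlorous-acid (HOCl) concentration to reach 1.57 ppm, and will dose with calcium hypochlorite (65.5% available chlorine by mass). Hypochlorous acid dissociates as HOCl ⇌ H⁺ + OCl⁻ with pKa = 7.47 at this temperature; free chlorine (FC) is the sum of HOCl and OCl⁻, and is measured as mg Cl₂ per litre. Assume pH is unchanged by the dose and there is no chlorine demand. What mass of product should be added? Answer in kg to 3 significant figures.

(a) 30.3 kg; (b) 3.45 kg

(a) Volume: 160,000 US gal × 3.785 L/gal = 605,600 L.
(a) CYA to add: (71 − 23) = 48 mg/L × 605,600 L = 29,070 g cyanuric acid.
(a) At 96% purity: 29,070 / 0.96 = 30,280 g product.

(b) Volume: 427 m³ = 427,000 L.
(b) [OCl⁻]/[HOCl] = 10^(pH − pKa) = 10^(7.91 − 7.47) = 2.754; fraction as HOCl = 1/(1 + 2.754) = 0.2664.
(b) Free chlorine required for 1.57 ppm HOCl: 1.57 / 0.2664 = 5.894 ppm.
(b) FC to add: 5.894 − 0.6 = 5.294 mg/L as Cl₂.
(b) Cl₂ equivalent: 5.294 mg/L × 427,000 L = 2261 g.
(b) Product at 65.5% available Cl: 2261 / 0.655 = 3451 g.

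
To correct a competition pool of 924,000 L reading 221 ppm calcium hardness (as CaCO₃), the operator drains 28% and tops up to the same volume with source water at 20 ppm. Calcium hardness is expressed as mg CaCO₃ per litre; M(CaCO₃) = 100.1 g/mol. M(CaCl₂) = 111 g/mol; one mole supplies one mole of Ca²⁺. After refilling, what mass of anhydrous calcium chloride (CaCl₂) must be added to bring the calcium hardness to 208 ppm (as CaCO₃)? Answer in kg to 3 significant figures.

44.3 kg

After draining 28% and refilling: 221 × 0.72 + 20 × 0.28 = 164.72 ppm.
Deficit to target: 208 − 164.72 = 43.28 mg/L.
As CaCO₃: 43.28 mg/L × 924,000 L = 39,990 g; ÷ 100.1 = 399.5 mol Ca²⁺.
Mass: 399.5 × 111 = 44,350 g.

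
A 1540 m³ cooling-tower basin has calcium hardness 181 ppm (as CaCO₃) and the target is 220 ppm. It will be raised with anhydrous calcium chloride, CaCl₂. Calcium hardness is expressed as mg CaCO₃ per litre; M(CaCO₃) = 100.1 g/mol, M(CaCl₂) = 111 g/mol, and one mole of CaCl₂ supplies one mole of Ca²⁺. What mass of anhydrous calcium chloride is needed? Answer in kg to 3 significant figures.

Volume: 1540 m³ = 1,540,000 L.
Hardness to add: (220 − 181) = 39 mg/L as CaCO₃ × 1,540,000 L = 60,060 g as CaCO₃.
Moles of Ca²⁺ (1 mol Ca²⁺ ≡ 1 mol CaCO₃): 60,060 / 100.1 g/mol = 600 mol.
Mass of CaCl₂: 600 × 111 = 66,600 g.

66.6 kg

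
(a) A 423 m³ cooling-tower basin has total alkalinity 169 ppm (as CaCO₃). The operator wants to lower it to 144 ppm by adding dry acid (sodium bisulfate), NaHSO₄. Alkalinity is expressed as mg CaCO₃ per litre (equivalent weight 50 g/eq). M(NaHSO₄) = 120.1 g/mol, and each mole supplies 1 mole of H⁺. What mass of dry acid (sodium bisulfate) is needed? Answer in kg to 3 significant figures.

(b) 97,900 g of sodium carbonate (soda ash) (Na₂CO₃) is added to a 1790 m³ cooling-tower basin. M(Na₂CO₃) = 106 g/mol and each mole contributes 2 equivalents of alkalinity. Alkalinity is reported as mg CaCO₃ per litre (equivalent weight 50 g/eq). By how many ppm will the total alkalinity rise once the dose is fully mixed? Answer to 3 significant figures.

(a) 25.4 kg; (b) 51.6 ppm

(a) Volume: 423 m³ = 423,000 L.
(a) Alkalinity to neutralize: (169 − 144) = 25 mg/L as CaCO₃ × 423,000 L = 10,580 g as CaCO₃.
(a) Equivalents of H⁺ required: 10,580 ÷ 50 g/eq = 211.5 eq = 211.5 mol NaHSO₄.
(a) Mass of NaHSO₄: 211.5 × 120.1 = 25,400 g.

(b) Volume: 1790 m³ = 1,790,000 L.
(b) Moles of Na₂CO₃: 97,900 g ÷ 106 g/mol = 923.6 mol → 1847 eq of alkalinity.
(b) As CaCO₃: 1847 eq × 50 g/eq = 92,360 g.
(b) Rise: 92,360 g / 1,790,000 L × 1000 = 51.6 mg/L.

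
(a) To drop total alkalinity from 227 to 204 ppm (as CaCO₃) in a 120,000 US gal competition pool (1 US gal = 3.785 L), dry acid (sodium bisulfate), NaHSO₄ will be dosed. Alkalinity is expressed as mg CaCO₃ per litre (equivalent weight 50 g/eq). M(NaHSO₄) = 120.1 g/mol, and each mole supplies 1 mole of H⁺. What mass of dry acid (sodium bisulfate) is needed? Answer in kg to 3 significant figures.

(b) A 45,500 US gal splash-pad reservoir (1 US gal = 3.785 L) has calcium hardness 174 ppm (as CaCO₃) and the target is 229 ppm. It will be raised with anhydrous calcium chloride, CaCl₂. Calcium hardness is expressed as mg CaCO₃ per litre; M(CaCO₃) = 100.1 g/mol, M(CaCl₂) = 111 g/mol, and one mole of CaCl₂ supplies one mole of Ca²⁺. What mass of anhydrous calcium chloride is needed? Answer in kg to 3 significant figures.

(a) Volume: 120,000 US gal × 3.785 L/gal = 454,200 L.
(a) Alkalinity to neutralize: (227 − 204) = 23 mg/L as CaCO₃ × 454,200 L = 10,450 g as CaCO₃.
(a) Equivalents of H⁺ required: 10,450 ÷ 50 g/eq = 208.9 eq = 208.9 mol NaHSO₄.
(a) Mass of NaHSO₄: 208.9 × 120.1 = 25,090 g.

(b) Volume: 45,500 US gal × 3.785 L/gal = 172,218 L.
(b) Hardness to add: (229 − 174) = 55 mg/L as CaCO₃ × 172,218 L = 9472 g as CaCO₃.
(b) Moles of Ca²⁺ (1 mol Ca²⁺ ≡ 1 mol CaCO₃): 9472 / 100.1 g/mol = 94.62 mol.
(b) Mass of CaCl₂: 94.62 × 111 = 10,500 g.

(a) 25.1 kg; (b) 10.5 kg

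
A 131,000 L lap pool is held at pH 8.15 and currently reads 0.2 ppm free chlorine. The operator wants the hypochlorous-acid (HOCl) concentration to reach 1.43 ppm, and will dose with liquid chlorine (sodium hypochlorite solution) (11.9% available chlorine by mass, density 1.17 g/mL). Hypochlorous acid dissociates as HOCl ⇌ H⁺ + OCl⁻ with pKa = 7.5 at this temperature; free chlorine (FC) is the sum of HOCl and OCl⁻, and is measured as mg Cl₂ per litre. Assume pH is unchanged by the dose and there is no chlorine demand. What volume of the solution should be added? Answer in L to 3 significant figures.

7.17 L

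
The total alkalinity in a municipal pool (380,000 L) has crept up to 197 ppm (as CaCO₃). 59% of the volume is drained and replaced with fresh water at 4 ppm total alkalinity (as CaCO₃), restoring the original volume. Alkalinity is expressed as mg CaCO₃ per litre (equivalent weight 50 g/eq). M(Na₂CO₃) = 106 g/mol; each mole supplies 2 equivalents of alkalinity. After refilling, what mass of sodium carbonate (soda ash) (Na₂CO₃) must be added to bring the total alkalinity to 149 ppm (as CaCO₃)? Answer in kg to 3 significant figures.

26.5 kg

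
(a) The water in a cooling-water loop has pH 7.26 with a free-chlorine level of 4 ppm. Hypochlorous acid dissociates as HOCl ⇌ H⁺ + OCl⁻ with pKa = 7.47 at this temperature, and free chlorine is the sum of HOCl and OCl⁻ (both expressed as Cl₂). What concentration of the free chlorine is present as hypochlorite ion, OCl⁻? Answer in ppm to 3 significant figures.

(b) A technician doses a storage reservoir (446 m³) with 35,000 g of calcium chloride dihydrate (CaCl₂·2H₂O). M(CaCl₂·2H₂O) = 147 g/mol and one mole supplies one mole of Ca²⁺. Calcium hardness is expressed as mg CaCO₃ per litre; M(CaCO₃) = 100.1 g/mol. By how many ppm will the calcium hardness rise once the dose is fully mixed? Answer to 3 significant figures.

(a) 1.53 ppm; (b) 53.4 ppm

(a) [OCl⁻]/[HOCl] = 10^(pH − pKa) = 10^(7.26 − 7.47) = 10^-0.21 = 0.6166.
(a) Fraction as HOCl = 1 / (1 + 0.6166) = 0.6186.
(a) OCl⁻ = (1 − 0.6186) × 4 ppm = 1.526 ppm.

(b) Volume: 446 m³ = 446,000 L.
(b) Moles of Ca²⁺: 35,000 g ÷ 147 g/mol = 238.1 mol.
(b) As CaCO₃: 238.1 mol × 100.1 g/mol = 23,830 g.
(b) Rise: 23,830 g / 446,000 L × 1000 = 53.44 mg/L.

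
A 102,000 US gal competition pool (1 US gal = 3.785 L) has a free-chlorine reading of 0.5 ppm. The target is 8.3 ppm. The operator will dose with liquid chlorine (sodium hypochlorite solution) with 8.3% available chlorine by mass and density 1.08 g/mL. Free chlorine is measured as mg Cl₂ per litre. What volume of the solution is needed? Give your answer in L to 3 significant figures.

Volume: 102,000 US gal × 3.785 L/gal = 386,070 L.
Chlorine deficit: 8.3 − 0.5 = 7.8 ppm = 7.8 mg/L as Cl₂.
Cl₂ equivalent needed: 7.8 mg/L × 386,070 L = 3,011,000 mg = 3011 g.
Product at 8.3% available chlorine: 3011 / 0.083 = 36,280 g.
Volume at density 1.08 g/mL: 36,280 g ÷ 1.08 g/mL = 33,590 mL.

33.6 L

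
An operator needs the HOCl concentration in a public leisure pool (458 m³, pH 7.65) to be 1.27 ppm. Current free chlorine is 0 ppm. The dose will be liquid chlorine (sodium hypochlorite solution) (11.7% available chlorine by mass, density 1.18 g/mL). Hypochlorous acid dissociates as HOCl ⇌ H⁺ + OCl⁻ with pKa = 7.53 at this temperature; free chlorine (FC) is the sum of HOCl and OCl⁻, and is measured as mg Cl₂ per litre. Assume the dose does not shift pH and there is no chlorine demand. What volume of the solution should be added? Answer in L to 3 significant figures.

Volume: 458 m³ = 458,000 L.
[OCl⁻]/[HOCl] = 10^(pH − pKa) = 10^(7.65 − 7.53) = 1.318; fraction as HOCl = 1/(1 + 1.318) = 0.4314.
Free chlorine required for 1.27 ppm HOCl: 1.27 / 0.4314 = 2.944 ppm.
FC to add: 2.944 − 0 = 2.944 mg/L as Cl₂.
Cl₂ equivalent: 2.944 mg/L × 458,000 L = 1348 g.
Product at 11.7% available Cl: 1348 / 0.117 = 11,530 g.
Volume: 11,530 g ÷ 1.18 g/mL = 9767 mL.

9.77 L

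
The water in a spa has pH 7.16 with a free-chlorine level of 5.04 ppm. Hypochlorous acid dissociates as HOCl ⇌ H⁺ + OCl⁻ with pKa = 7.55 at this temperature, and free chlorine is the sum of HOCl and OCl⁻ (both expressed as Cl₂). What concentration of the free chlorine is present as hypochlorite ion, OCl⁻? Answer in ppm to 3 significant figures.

1.46 ppm

[OCl⁻]/[HOCl] = 10^(pH − pKa) = 10^(7.16 − 7.55) = 10^-0.39 = 0.4074.
Fraction as HOCl = 1 / (1 + 0.4074) = 0.7105.
OCl⁻ = (1 − 0.7105) × 5.04 ppm = 1.459 ppm.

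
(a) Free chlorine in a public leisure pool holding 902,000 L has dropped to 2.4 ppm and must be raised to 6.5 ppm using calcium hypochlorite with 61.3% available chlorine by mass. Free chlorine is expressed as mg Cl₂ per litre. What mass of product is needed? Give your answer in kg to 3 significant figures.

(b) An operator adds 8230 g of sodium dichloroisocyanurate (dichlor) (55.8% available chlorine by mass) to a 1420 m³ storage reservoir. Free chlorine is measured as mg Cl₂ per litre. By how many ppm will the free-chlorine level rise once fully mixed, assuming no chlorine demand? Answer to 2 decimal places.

(a) 6.03 kg; (b) 3.23 ppm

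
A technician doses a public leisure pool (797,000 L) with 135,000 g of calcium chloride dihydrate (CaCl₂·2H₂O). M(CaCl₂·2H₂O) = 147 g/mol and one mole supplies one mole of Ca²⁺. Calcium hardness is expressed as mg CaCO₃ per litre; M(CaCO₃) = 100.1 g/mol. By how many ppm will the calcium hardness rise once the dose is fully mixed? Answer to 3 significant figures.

Moles of Ca²⁺: 135,000 g ÷ 147 g/mol = 918.4 mol.
As CaCO₃: 918.4 mol × 100.1 g/mol = 91,930 g.
Rise: 91,930 g / 797,000 L × 1000 = 115.3 mg/L.

115 ppm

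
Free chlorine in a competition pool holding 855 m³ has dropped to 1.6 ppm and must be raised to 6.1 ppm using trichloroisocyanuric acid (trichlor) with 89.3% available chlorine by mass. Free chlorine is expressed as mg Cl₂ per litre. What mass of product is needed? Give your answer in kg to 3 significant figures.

Volume: 855 m³ = 855,000 L.
Chlorine deficit: 6.1 − 1.6 = 4.5 ppm = 4.5 mg/L as Cl₂.
Cl₂ equivalent needed: 4.5 mg/L × 855,000 L = 3,848,000 mg = 3848 g.
Product at 89.3% available chlorine: 3848 / 0.893 = 4309 g.

4.31 kg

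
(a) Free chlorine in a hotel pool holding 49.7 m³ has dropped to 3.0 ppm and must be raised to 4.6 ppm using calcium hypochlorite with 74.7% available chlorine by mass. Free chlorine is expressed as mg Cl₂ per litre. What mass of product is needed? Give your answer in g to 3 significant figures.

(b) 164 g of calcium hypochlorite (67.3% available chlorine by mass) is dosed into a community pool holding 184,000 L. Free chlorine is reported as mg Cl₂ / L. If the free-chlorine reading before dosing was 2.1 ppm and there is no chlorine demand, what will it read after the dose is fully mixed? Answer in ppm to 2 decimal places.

(a) 106 g; (b) 2.70 ppm

(a) Volume: 49.7 m³ = 49,700 L.
(a) Chlorine deficit: 4.6 − 3.0 = 1.6 ppm = 1.6 mg/L as Cl₂.
(a) Cl₂ equivalent needed: 1.6 mg/L × 49,700 L = 79,520 mg = 79.52 g.
(a) Product at 74.7% available chlorine: 79.52 / 0.747 = 106.5 g.

(b) Available chlorine delivered: 164 g × 0.673 = 110.4 g as Cl₂.
(b) Concentration rise: 110.4 g / 184,000 L = 0.5998 mg/L = 0.60 ppm.
(b) Final FC: 2.1 + 0.60 = 2.70 ppm.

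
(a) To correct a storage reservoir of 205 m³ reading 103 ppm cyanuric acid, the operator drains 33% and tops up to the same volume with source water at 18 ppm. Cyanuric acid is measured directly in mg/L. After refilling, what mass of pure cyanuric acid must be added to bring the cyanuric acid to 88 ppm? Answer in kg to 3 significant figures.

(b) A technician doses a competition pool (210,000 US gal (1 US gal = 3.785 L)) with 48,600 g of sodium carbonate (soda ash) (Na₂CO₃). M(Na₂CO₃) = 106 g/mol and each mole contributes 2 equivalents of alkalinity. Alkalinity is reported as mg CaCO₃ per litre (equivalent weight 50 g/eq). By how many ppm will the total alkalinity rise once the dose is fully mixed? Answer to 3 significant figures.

(a) Volume: 205 m³ = 205,000 L.
(a) After draining 33% and refilling: 103 × 0.67 + 18 × 0.33 = 74.95 ppm.
(a) Deficit to target: 88 − 74.95 = 13.05 mg/L.
(a) Mass: 13.05 mg/L × 205,000 L = 2675 g cyanuric acid.

(b) Volume: 210,000 US gal × 3.785 L/gal = 794,850 L.
(b) Moles of Na₂CO₃: 48,600 g ÷ 106 g/mol = 458.5 mol → 917 eq of alkalinity.
(b) As CaCO₃: 917 eq × 50 g/eq = 45,850 g.
(b) Rise: 45,850 g / 794,850 L × 1000 = 57.68 mg/L.

(a) 2.68 kg; (b) 57.7 ppm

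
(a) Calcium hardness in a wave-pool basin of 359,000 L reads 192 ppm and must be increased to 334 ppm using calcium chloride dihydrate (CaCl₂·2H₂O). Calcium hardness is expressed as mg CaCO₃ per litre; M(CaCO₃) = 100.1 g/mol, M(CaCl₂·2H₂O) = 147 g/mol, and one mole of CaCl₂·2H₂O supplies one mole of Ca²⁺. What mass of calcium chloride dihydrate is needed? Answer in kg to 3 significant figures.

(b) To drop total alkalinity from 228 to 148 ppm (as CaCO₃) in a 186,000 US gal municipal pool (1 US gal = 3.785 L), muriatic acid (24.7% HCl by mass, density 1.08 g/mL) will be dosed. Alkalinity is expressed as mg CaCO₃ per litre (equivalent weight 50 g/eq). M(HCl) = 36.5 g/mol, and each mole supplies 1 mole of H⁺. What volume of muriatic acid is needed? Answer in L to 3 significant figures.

(a) Hardness to add: (334 − 192) = 142 mg/L as CaCO₃ × 359,000 L = 50,980 g as CaCO₃.
(a) Moles of Ca²⁺ (1 mol Ca²⁺ ≡ 1 mol CaCO₃): 50,980 / 100.1 g/mol = 509.3 mol.
(a) Mass of CaCl₂·2H₂O: 509.3 × 147 = 74,860 g.

(b) Volume: 186,000 US gal × 3.785 L/gal = 704,010 L.
(b) Alkalinity to neutralize: (228 − 148) = 80 mg/L as CaCO₃ × 704,010 L = 56,320 g as CaCO₃.
(b) Equivalents of H⁺ required: 56,320 ÷ 50 g/eq = 1126 eq = 1126 mol HCl.
(b) Mass of HCl: 1126 × 36.5 = 41,110 g.
(b) Mass of 24.7% solution: 41,110 / 0.247 = 166,500 g.
(b) Volume: 166,500 g ÷ 1.08 g/mL = 154,100 mL.

(a) 74.9 kg; (b) 154 L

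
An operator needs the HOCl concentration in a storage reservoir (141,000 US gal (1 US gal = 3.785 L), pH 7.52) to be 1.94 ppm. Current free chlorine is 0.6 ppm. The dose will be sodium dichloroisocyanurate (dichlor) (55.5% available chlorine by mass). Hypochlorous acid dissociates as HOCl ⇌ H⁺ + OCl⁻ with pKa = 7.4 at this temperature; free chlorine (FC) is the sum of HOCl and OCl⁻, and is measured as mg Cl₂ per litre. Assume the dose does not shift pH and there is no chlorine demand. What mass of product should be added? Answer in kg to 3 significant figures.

Volume: 141,000 US gal × 3.785 L/gal = 533,685 L.
[OCl⁻]/[HOCl] = 10^(pH − pKa) = 10^(7.52 − 7.4) = 1.318; fraction as HOCl = 1/(1 + 1.318) = 0.4314.
Free chlorine required for 1.94 ppm HOCl: 1.94 / 0.4314 = 4.497 ppm.
FC to add: 4.497 − 0.6 = 3.897 mg/L as Cl₂.
Cl₂ equivalent: 3.897 mg/L × 533,685 L = 2080 g.
Product at 55.5% available Cl: 2080 / 0.555 = 3748 g.

3.75 kg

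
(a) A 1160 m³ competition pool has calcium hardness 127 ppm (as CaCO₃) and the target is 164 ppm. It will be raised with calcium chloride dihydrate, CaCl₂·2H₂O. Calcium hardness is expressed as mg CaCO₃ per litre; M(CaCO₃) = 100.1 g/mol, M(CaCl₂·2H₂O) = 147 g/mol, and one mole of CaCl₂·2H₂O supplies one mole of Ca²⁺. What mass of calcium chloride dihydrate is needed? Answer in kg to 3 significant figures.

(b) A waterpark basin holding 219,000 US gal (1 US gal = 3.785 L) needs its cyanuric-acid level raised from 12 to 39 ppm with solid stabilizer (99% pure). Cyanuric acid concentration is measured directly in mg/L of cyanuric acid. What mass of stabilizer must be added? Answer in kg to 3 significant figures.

(a) 63.0 kg; (b) 22.6 kg

(a) Volume: 1160 m³ = 1,160,000 L.
(a) Hardness to add: (164 − 127) = 37 mg/L as CaCO₃ × 1,160,000 L = 42,920 g as CaCO₃.
(a) Moles of Ca²⁺ (1 mol Ca²⁺ ≡ 1 mol CaCO₃): 42,920 / 100.1 g/mol = 428.8 mol.
(a) Mass of CaCl₂·2H₂O: 428.8 × 147 = 63,030 g.

(b) Volume: 219,000 US gal × 3.785 L/gal = 828,915 L.
(b) CYA to add: (39 − 12) = 27 mg/L × 828,915 L = 22,380 g cyanuric acid.
(b) At 99% purity: 22,380 / 0.99 = 22,610 g product.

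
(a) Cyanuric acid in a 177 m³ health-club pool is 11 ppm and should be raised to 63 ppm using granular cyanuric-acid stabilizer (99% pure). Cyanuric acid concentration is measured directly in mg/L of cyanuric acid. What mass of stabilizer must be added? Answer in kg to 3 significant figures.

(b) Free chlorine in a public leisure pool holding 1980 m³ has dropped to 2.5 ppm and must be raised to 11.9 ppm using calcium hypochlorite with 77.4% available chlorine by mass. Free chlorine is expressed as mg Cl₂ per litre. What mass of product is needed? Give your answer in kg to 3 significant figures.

(a) 9.30 kg; (b) 24.0 kg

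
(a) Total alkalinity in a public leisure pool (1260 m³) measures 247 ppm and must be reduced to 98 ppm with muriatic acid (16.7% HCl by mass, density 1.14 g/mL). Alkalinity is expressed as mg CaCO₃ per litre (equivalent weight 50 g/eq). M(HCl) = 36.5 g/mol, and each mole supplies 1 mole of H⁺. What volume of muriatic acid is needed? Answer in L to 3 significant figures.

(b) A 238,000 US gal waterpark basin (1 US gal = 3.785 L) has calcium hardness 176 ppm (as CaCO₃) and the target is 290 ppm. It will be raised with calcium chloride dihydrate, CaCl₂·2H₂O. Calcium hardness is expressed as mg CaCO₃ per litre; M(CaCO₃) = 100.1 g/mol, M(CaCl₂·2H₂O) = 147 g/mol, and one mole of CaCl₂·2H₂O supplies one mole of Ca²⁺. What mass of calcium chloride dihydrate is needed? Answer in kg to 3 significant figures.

(a) 720 L; (b) 151 kg

(a) Volume: 1260 m³ = 1,260,000 L.
(a) Alkalinity to neutralize: (247 − 98) = 149 mg/L as CaCO₃ × 1,260,000 L = 187,700 g as CaCO₃.
(a) Equivalents of H⁺ required: 187,700 ÷ 50 g/eq = 3755 eq = 3755 mol HCl.
(a) Mass of HCl: 3755 × 36.5 = 137,100 g.
(a) Mass of 16.7% solution: 137,100 / 0.167 = 820,700 g.
(a) Volume: 820,700 g ÷ 1.14 g/mL = 719,900 mL.

(b) Volume: 238,000 US gal × 3.785 L/gal = 900,830 L.
(b) Hardness to add: (290 − 176) = 114 mg/L as CaCO₃ × 900,830 L = 102,700 g as CaCO₃.
(b) Moles of Ca²⁺ (1 mol Ca²⁺ ≡ 1 mol CaCO₃): 102,700 / 100.1 g/mol = 1026 mol.
(b) Mass of CaCl₂·2H₂O: 1026 × 147 = 150,800 g.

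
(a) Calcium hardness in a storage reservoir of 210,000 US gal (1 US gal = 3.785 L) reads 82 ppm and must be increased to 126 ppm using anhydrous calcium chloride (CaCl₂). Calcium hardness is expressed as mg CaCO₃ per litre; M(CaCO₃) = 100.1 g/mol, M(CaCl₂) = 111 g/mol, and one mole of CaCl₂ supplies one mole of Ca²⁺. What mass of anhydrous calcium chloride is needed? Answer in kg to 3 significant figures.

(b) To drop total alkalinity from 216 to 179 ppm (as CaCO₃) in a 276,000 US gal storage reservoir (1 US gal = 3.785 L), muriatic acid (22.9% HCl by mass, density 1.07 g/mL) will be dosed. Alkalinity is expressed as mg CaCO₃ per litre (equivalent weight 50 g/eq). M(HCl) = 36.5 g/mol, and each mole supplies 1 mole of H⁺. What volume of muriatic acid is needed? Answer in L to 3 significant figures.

(a) Volume: 210,000 US gal × 3.785 L/gal = 794,850 L.
(a) Hardness to add: (126 − 82) = 44 mg/L as CaCO₃ × 794,850 L = 34,970 g as CaCO₃.
(a) Moles of Ca²⁺ (1 mol Ca²⁺ ≡ 1 mol CaCO₃): 34,970 / 100.1 g/mol = 349.4 mol.
(a) Mass of CaCl₂: 349.4 × 111 = 38,780 g.

(b) Volume: 276,000 US gal × 3.785 L/gal = 1,044,660 L.
(b) Alkalinity to neutralize: (216 − 179) = 37 mg/L as CaCO₃ × 1,044,660 L = 38,650 g as CaCO₃.
(b) Equivalents of H⁺ required: 38,650 ÷ 50 g/eq = 773 eq = 773 mol HCl.
(b) Mass of HCl: 773 × 36.5 = 28,220 g.
(b) Mass of 22.9% solution: 28,220 / 0.229 = 123,200 g.
(b) Volume: 123,200 g ÷ 1.07 g/mL = 115,200 mL.

(a) 38.8 kg; (b) 115 L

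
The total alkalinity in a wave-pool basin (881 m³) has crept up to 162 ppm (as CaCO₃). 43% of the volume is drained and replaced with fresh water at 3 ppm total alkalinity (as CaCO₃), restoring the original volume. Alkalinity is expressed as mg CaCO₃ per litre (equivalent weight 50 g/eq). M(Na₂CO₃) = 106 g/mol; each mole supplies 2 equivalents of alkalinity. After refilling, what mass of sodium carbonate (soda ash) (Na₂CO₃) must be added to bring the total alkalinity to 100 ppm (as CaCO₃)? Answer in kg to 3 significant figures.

Volume: 881 m³ = 881,000 L.
After draining 43% and refilling: 162 × 0.57 + 3 × 0.43 = 93.63 ppm.
Deficit to target: 100 − 93.63 = 6.37 mg/L.
As CaCO₃: 6.37 mg/L × 881,000 L = 5612 g; ÷ 50 g/eq ÷ 2 = 56.12 mol Na₂CO₃.
Mass: 56.12 × 106 = 5949 g.

5.95 kg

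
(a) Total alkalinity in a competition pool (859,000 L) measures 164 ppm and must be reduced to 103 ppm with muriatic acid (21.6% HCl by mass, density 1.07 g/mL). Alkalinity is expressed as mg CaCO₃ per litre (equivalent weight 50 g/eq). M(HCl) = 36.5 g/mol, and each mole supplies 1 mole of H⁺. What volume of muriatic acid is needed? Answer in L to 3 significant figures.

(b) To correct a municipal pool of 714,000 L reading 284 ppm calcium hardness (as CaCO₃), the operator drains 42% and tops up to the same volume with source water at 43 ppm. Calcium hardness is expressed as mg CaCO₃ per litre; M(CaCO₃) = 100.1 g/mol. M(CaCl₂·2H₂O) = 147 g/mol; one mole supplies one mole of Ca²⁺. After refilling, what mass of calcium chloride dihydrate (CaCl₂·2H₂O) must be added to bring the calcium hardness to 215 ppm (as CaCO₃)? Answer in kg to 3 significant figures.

(a) 166 L; (b) 33.8 kg

(a) Alkalinity to neutralize: (164 − 103) = 61 mg/L as CaCO₃ × 859,000 L = 52,400 g as CaCO₃.
(a) Equivalents of H⁺ required: 52,400 ÷ 50 g/eq = 1048 eq = 1048 mol HCl.
(a) Mass of HCl: 1048 × 36.5 = 38,250 g.
(a) Mass of 21.6% solution: 38,250 / 0.216 = 177,100 g.
(a) Volume: 177,100 g ÷ 1.07 g/mL = 165,500 mL.

(b) After draining 42% and refilling: 284 × 0.58 + 43 × 0.42 = 182.78 ppm.
(b) Deficit to target: 215 − 182.78 = 32.22 mg/L.
(b) As CaCO₃: 32.22 mg/L × 714,000 L = 23,010 g; ÷ 100.1 = 229.8 mol Ca²⁺.
(b) Mass: 229.8 × 147 = 33,780 g.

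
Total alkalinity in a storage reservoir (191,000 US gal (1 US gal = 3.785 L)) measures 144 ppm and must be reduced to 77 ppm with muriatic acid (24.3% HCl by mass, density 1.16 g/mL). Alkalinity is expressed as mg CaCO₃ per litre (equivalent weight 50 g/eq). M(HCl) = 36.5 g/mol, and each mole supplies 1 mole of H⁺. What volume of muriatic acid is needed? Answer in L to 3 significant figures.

Volume: 191,000 US gal × 3.785 L/gal = 722,935 L.
Alkalinity to neutralize: (144 − 77) = 67 mg/L as CaCO₃ × 722,935 L = 48,440 g as CaCO₃.
Equivalents of H⁺ required: 48,440 ÷ 50 g/eq = 968.7 eq = 968.7 mol HCl.
Mass of HCl: 968.7 × 36.5 = 35,360 g.
Mass of 24.3% solution: 35,360 / 0.243 = 145,500 g.
Volume: 145,500 g ÷ 1.16 g/mL = 125,400 mL.

125 L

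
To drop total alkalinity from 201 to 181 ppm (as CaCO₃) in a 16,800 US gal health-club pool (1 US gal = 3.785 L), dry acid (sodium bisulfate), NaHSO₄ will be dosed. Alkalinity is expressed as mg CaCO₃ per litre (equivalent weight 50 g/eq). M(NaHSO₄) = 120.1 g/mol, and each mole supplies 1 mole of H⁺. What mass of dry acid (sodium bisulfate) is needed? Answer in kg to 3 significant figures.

3.05 kg

Volume: 16,800 US gal × 3.785 L/gal = 63,588 L.
Alkalinity to neutralize: (201 − 181) = 20 mg/L as CaCO₃ × 63,588 L = 1272 g as CaCO₃.
Equivalents of H⁺ required: 1272 ÷ 50 g/eq = 25.44 eq = 25.44 mol NaHSO₄.
Mass of NaHSO₄: 25.44 × 120.1 = 3055 g.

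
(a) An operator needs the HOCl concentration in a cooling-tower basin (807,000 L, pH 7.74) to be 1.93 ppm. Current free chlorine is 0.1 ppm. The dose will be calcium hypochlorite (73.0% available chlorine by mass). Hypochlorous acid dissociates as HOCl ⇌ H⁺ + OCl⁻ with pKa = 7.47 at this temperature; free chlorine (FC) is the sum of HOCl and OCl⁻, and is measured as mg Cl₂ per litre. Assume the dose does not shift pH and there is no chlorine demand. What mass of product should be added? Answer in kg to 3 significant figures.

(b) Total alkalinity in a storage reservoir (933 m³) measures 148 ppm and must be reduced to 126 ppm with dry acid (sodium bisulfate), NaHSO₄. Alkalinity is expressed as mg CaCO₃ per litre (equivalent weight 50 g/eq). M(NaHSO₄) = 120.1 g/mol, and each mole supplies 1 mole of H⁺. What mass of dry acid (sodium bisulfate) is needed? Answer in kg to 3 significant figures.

(a) [OCl⁻]/[HOCl] = 10^(pH − pKa) = 10^(7.74 − 7.47) = 1.862; fraction as HOCl = 1/(1 + 1.862) = 0.3494.
(a) Free chlorine required for 1.93 ppm HOCl: 1.93 / 0.3494 = 5.524 ppm.
(a) FC to add: 5.524 − 0.1 = 5.424 mg/L as Cl₂.
(a) Cl₂ equivalent: 5.424 mg/L × 807,000 L = 4377 g.
(a) Product at 73.0% available Cl: 4377 / 0.73 = 5996 g.

(b) Volume: 933 m³ = 933,000 L.
(b) Alkalinity to neutralize: (148 − 126) = 22 mg/L as CaCO₃ × 933,000 L = 20,530 g as CaCO₃.
(b) Equivalents of H⁺ required: 20,530 ÷ 50 g/eq = 410.5 eq = 410.5 mol NaHSO₄.
(b) Mass of NaHSO₄: 410.5 × 120.1 = 49,300 g.

(a) 6.00 kg; (b) 49.3 kg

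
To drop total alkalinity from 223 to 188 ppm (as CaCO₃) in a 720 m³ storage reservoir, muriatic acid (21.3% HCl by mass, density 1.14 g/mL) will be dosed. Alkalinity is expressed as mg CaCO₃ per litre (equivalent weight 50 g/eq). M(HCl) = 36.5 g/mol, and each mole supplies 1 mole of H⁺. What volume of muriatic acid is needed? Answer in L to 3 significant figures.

Volume: 720 m³ = 720,000 L.
Alkalinity to neutralize: (223 − 188) = 35 mg/L as CaCO₃ × 720,000 L = 25,200 g as CaCO₃.
Equivalents of H⁺ required: 25,200 ÷ 50 g/eq = 504 eq = 504 mol HCl.
Mass of HCl: 504 × 36.5 = 18,400 g.
Mass of 21.3% solution: 18,400 / 0.213 = 86,370 g.
Volume: 86,370 g ÷ 1.14 g/mL = 75,760 mL.

75.8 L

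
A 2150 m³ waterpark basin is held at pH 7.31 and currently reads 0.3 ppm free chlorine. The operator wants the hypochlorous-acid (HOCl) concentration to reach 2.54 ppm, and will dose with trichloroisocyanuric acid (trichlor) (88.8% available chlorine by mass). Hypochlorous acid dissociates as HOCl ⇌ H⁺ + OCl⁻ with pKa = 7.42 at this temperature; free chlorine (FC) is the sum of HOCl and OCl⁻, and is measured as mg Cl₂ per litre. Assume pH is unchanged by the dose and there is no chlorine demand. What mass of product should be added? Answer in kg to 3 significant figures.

10.2 kg

Volume: 2150 m³ = 2,150,000 L.
[OCl⁻]/[HOCl] = 10^(pH − pKa) = 10^(7.31 − 7.42) = 0.7762; fraction as HOCl = 1/(1 + 0.7762) = 0.563.
Free chlorine required for 2.54 ppm HOCl: 2.54 / 0.563 = 4.512 ppm.
FC to add: 4.512 − 0.3 = 4.212 mg/L as Cl₂.
Cl₂ equivalent: 4.212 mg/L × 2,150,000 L = 9055 g.
Product at 88.8% available Cl: 9055 / 0.888 = 10,200 g.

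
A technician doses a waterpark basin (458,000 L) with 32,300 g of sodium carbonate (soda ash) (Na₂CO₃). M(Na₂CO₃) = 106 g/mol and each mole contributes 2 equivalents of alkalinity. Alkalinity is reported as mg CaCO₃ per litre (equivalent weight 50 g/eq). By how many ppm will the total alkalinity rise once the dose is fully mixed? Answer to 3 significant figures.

Moles of Na₂CO₃: 32,300 g ÷ 106 g/mol = 304.7 mol → 609.4 eq of alkalinity.
As CaCO₃: 609.4 eq × 50 g/eq = 30,470 g.
Rise: 30,470 g / 458,000 L × 1000 = 66.53 mg/L.

66.5 ppm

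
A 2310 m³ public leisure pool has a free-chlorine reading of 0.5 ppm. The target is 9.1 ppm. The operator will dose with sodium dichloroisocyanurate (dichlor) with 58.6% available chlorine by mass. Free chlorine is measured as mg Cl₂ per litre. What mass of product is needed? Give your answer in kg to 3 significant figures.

33.9 kg

Volume: 2310 m³ = 2,310,000 L.
Chlorine deficit: 9.1 − 0.5 = 8.6 ppm = 8.6 mg/L as Cl₂.
Cl₂ equivalent needed: 8.6 mg/L × 2,310,000 L = 19,870,000 mg = 19,870 g.
Product at 58.6% available chlorine: 19,870 / 0.586 = 33,900 g.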